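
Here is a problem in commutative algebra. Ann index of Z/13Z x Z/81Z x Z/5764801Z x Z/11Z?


Exponent = lcm of the cyclic orders; pairwise coprime => product.
13^1*3^4*7^8*11^1=13*81*5764801*11=66773689983


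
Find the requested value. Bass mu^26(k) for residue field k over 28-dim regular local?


C(n,i)=C(28,26)=378


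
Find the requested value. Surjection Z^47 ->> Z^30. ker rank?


rank(ker) = 47-30 = 17


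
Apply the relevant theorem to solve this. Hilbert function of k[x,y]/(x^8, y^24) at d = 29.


k[x,y], I = (x^8, y^24), d = 29
Need i < 8 and d-i < 24.
Range: 6 <= i <= 7.
H(29) = 2


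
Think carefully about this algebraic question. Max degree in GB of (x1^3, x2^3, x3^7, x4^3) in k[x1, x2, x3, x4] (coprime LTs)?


Pure powers, coprime LTs => already GB.
Degrees: 3, 3, 7, 3
Max=7


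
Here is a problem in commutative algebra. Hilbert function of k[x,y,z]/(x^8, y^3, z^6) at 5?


Need i<8, j<3, k<6 with i+j+k=5.
For each i, j ranges over max(0,5-i-5)..min(2,5-i):
  i=0: j in [0,2] -> 3
  i=1: j in [0,2] -> 3
  i=2: j in [0,2] -> 3
  i=3: j in [0,2] -> 3
  i=4: j in [0,1] -> 2
  i=5: j in [0,0] -> 1
H(5) = 3+3+3+3+2+1 = 15


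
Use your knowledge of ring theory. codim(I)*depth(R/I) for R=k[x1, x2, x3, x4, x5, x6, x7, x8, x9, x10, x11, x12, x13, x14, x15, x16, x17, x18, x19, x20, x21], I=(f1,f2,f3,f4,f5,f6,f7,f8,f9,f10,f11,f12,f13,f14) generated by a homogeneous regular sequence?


codim=14, depth=dim(R/I)=21-14=7
Product=14*7=98


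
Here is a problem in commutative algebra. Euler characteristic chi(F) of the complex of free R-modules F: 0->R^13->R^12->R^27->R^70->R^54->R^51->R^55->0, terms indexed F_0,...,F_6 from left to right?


chi = sum (-1)^i * rank:
(-1)^0*13=13
(-1)^1*12=-12
(-1)^2*27=27
(-1)^3*70=-70
(-1)^4*54=54
(-1)^5*51=-51
(-1)^6*55=55
chi=16


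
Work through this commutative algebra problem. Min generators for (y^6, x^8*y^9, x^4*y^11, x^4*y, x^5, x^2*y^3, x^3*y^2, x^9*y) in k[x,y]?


Remove redundant (divisible by others).
x^9*y redundant.
x^4*y^11 redundant.
x^8*y^9 redundant.
Min: x^5, x^4*y, x^3*y^2, x^2*y^3, y^6
Count=5


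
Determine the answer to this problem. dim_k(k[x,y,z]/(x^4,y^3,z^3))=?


Basis: x^iy^jz^k, i<4,j<3,k<3
4*3*3=36


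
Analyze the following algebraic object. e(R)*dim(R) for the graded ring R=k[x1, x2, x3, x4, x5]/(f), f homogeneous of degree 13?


e(R)=deg(f)=13, dim(R)=5-1=4
e*dim=13*4=52


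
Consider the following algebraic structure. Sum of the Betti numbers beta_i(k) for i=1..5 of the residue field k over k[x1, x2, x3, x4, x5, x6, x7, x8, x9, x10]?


Koszul resolution: beta_i(k)=C(n,i), n=10
C(10,1)=10, C(10,2)=45, C(10,3)=120, C(10,4)=210, C(10,5)=252
Sum=637


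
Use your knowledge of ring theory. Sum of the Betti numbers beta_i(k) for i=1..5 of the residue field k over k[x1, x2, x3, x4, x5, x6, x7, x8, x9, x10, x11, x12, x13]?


Koszul resolution: beta_i(k)=C(n,i), n=13
C(13,1)=13, C(13,2)=78, C(13,3)=286, C(13,4)=715, C(13,5)=1287
Sum=2379


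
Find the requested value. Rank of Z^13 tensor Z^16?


rank(M(x)N) = rank(M)*rank(N)
13*16 = 208


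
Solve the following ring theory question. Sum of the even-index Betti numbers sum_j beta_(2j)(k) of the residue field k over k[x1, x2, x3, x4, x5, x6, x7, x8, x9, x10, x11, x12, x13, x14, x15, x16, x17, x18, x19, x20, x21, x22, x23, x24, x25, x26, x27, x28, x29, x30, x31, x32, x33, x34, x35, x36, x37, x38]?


Koszul resolution: beta_i(k)=C(n,i), n=38
sum_even C(38,i) = 2^(n-1) = 2^37 = 137438953472


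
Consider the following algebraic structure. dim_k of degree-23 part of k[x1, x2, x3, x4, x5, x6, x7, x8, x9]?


C(d+n-1,n-1)=C(31,8)=7888725


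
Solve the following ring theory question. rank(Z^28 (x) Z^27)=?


rank(M(x)N) = rank(M)*rank(N)
28*27 = 756


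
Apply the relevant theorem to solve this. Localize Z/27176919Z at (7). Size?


7-primary part: 27176919=7^7*33
Size=7^7=823543


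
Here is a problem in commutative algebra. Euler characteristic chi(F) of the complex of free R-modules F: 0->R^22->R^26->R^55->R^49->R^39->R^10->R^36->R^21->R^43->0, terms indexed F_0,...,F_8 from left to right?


chi = sum (-1)^i * rank:
(-1)^0*22=22
(-1)^1*26=-26
(-1)^2*55=55
(-1)^3*49=-49
(-1)^4*39=39
(-1)^5*10=-10
(-1)^6*36=36
(-1)^7*21=-21
(-1)^8*43=43
chi=89


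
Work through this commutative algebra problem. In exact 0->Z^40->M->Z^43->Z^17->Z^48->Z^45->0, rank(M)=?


Alt sum=0:
(-1)^0*40 + (-1)^1*? + (-1)^2*43 + (-1)^3*17 + (-1)^4*48 + (-1)^5*45=0
rank(M)=69


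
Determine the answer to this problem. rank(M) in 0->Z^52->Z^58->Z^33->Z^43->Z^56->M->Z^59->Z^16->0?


Alt sum=0:
(-1)^0*52 + (-1)^1*58 + (-1)^2*33 + (-1)^3*43 + (-1)^4*56 + (-1)^5*? + (-1)^6*59 + (-1)^7*16=0
rank(M)=83


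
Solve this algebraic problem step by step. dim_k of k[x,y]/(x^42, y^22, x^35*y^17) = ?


k[x,y]/I, I = (x^42, y^22, x^35*y^17)
Rect: 42x22=924. Corner: (42-35)x(22-17)=35.
dim = 924-35 = 889


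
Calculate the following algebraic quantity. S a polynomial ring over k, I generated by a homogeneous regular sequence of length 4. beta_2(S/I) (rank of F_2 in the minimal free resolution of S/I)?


Regular sequence => Koszul complex is the minimal free resolution.
Syz_1 minimally generated by Koszul relations f_i*e_j - f_j*e_i (i<j): mu(Syz_1) = beta_2 = C(m,2) = m(m-1)/2
m=4
4*3/2 = 6


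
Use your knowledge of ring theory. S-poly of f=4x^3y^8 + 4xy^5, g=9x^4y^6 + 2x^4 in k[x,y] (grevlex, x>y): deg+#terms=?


LT(f)=4x^3y^8, LT(g)=9x^4y^6
lcm(LM)=x^4y^8
S(f,g) (scaled by 36 to clear denominators) = 9x*f - 4y^2*g = 36x^2y^5 - 8x^4y^2
2 terms, deg 7.
7+2=9


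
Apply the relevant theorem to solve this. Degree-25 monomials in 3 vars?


C(d+n-1,n-1)=C(27,2)=351


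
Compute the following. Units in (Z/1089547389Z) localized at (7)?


Local ring = Z/40353607Z.
phi(40353607) = 7^8*(7-1) = 34588806


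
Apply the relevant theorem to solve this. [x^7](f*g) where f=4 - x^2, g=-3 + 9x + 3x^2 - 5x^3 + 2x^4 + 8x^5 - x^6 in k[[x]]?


[x^7] = sum a_i*b_j, i+j=7
  -1*8=-8
Sum=-8


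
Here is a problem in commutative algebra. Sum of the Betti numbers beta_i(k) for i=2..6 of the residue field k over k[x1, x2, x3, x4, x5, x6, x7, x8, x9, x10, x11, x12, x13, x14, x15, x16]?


Koszul resolution: beta_i(k)=C(n,i), n=16
C(16,2)=120, C(16,3)=560, C(16,4)=1820, C(16,5)=4368, C(16,6)=8008
Sum=14876


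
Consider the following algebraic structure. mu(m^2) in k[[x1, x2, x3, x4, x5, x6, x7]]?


C(n+d-1,d)=C(8,2)=28


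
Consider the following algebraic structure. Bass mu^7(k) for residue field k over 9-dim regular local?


C(n,i)=C(9,7)=36


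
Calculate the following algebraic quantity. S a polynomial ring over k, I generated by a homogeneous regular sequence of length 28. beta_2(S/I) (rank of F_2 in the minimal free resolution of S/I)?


Regular sequence => Koszul complex is the minimal free resolution.
Syz_1 minimally generated by Koszul relations f_i*e_j - f_j*e_i (i<j): mu(Syz_1) = beta_2 = C(m,2) = m(m-1)/2
m=28
28*27/2 = 378


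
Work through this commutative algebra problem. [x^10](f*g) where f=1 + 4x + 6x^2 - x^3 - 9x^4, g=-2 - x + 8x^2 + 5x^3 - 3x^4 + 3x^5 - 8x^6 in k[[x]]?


[x^10] = sum a_i*b_j, i+j=10
  -9*-8=72
Sum=72


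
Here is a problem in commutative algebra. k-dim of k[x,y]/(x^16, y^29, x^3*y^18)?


k[x,y]/I, I = (x^16, y^29, x^3*y^18)
Rect: 16x29=464. Corner: (16-3)x(29-18)=143.
dim = 464-143 = 321


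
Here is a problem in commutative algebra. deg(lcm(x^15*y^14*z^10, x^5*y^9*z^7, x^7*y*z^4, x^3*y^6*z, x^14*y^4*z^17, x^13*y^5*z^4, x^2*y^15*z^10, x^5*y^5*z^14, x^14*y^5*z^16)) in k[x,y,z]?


lcm = componentwise max:
x: max(15,5,7,3,14,13,2,5,14)=15
y: max(14,9,1,6,4,5,15,5,5)=15
z: max(10,7,4,1,17,4,10,14,16)=17
Total=15+15+17=47


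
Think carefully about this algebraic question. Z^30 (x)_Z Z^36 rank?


rank(M(x)N) = rank(M)*rank(N)
30*36 = 1080


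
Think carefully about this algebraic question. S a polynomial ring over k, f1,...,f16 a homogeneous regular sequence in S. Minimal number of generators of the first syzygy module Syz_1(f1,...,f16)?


Regular sequence => Koszul complex is the minimal free resolution.
Syz_1 minimally generated by Koszul relations f_i*e_j - f_j*e_i (i<j): mu(Syz_1) = beta_2 = C(m,2) = m(m-1)/2
m=16
16*15/2 = 120


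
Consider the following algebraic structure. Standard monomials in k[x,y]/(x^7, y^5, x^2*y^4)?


k[x,y]/I, I = (x^7, y^5, x^2*y^4)
Rect: 7x5=35. Corner: (7-2)x(5-4)=5.
dim = 35-5 = 30


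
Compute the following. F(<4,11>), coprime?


gcd(4,11)=1 => F=ab-a-b=4*11-4-11=44-15=29


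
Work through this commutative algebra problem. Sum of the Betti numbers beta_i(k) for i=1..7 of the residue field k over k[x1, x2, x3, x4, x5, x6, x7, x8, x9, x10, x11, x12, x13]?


Koszul resolution: beta_i(k)=C(n,i), n=13
C(13,1)=13, C(13,2)=78, C(13,3)=286, C(13,4)=715, C(13,5)=1287, C(13,6)=1716, C(13,7)=1716
Sum=5811


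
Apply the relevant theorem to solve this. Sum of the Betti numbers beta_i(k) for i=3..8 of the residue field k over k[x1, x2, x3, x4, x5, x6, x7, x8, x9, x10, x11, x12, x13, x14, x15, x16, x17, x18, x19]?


Koszul resolution: beta_i(k)=C(n,i), n=19
C(19,3)=969, C(19,4)=3876, C(19,5)=11628, C(19,6)=27132, C(19,7)=50388, C(19,8)=75582
Sum=169575


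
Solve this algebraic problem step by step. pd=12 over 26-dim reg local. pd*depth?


pd+depth=26
depth=26-12=14
pd*depth=12*14=168


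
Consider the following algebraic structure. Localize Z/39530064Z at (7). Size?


7-primary part: 39530064=7^7*48
Size=7^7=823543


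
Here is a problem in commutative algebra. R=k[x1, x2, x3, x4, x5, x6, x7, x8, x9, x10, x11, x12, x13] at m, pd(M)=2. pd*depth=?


pd+depth=13
depth=13-2=11
pd*depth=2*11=22


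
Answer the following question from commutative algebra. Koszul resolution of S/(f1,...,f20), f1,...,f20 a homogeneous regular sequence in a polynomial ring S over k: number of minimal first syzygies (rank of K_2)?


Regular sequence => Koszul complex is the minimal free resolution.
Syz_1 minimally generated by Koszul relations f_i*e_j - f_j*e_i (i<j): mu(Syz_1) = beta_2 = C(m,2) = m(m-1)/2
m=20
20*19/2 = 190


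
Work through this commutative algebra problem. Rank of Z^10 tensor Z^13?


rank(M(x)N) = rank(M)*rank(N)
10*13 = 130


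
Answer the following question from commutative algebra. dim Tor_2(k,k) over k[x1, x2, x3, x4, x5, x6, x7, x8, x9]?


Koszul: C(n,i)=C(9,2)=36


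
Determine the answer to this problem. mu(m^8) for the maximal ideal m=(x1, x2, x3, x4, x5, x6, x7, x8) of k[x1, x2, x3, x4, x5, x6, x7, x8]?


Graded Nakayama: mu(m^d) = dim_k (m^d/m^(d+1)) = #degree-8 monomials in 8 vars
C(n+d-1,d)=C(15,8)=6435


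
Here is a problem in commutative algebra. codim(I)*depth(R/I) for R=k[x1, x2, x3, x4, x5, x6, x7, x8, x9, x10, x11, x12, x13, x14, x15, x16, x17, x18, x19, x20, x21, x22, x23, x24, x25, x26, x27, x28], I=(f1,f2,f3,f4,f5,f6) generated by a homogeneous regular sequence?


codim=6, depth=dim(R/I)=28-6=22
Product=6*22=132


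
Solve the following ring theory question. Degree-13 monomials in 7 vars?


C(d+n-1,n-1)=C(19,6)=27132


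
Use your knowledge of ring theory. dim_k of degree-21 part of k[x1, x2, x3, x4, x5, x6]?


C(d+n-1,n-1)=C(26,5)=65780


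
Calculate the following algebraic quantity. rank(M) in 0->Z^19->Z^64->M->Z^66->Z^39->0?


Alt sum=0:
(-1)^0*19 + (-1)^1*64 + (-1)^2*? + (-1)^3*66 + (-1)^4*39=0
rank(M)=72


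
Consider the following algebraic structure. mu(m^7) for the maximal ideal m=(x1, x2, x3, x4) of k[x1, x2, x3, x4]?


Graded Nakayama: mu(m^d) = dim_k (m^d/m^(d+1)) = #degree-7 monomials in 4 vars
C(n+d-1,d)=C(10,7)=120


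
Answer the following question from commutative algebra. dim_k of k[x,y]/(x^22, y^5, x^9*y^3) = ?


k[x,y]/I, I = (x^22, y^5, x^9*y^3)
Rect: 22x5=110. Corner: (22-9)x(5-3)=26.
dim = 110-26 = 84


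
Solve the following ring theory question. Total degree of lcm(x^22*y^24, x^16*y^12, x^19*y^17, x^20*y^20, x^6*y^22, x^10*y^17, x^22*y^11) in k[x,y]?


lcm = componentwise max:
x: max(22,16,19,20,6,10,22)=22
y: max(24,12,17,20,22,17,11)=24
Total=22+24=46


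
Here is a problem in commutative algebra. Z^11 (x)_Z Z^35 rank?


rank(M(x)N) = rank(M)*rank(N)
11*35 = 385


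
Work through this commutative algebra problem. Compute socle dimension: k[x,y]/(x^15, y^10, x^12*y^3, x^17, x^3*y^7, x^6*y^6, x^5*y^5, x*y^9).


Socle = ann(m) = span of standard monomials u with x*u, y*u in I (staircase corners).
Redundant generators: x^17, x^6*y^6
Minimal generators: x^15, x^12*y^3, x^5*y^5, x^3*y^7, x*y^9, y^10
Corners: y^9, x^2y^8, x^4y^6, x^11y^4, x^14y^2
Socle dim=5


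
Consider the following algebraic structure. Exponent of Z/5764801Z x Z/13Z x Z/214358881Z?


Exponent = lcm of the cyclic orders; pairwise coprime => product.
7^8*13^1*11^8=5764801*13*214358881=16064571790119853


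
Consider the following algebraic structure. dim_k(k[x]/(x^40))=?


Basis: 1,x,...,x^39
dim=40


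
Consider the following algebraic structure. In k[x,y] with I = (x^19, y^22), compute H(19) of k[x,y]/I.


k[x,y], I = (x^19, y^22), d = 19
Need i < 19 and d-i < 22.
Range: 0 <= i <= 18.
H(19) = 19


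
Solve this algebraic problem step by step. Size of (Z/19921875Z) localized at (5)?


5-primary part: 19921875=5^8*51
Size=5^8=390625


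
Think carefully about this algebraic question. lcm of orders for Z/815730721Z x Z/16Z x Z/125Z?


Exponent = lcm of the cyclic orders; pairwise coprime => product.
13^8*2^4*5^3=815730721*16*125=1631461442000


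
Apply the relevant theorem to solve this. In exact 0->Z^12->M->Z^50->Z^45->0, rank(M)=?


Alt sum=0:
(-1)^0*12 + (-1)^1*? + (-1)^2*50 + (-1)^3*45=0
rank(M)=17


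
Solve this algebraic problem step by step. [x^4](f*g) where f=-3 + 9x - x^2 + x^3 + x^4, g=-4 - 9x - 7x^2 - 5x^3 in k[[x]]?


[x^4] = sum a_i*b_j, i+j=4
  9*-5=-45
  -1*-7=7
  1*-9=-9
  1*-4=-4
Sum=-51


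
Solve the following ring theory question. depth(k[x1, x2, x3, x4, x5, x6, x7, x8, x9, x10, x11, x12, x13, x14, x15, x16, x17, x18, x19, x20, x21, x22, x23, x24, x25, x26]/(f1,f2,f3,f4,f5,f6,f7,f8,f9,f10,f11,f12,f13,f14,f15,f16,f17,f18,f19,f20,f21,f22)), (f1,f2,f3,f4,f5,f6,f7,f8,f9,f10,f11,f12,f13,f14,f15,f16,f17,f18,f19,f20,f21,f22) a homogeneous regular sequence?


depth(R)=26
depth(R/I)=26-22=4


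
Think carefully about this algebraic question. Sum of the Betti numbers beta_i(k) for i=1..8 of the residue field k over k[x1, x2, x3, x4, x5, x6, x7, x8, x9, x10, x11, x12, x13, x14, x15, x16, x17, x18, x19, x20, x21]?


Koszul resolution: beta_i(k)=C(n,i), n=21
C(21,1)=21, C(21,2)=210, C(21,3)=1330, C(21,4)=5985, C(21,5)=20349, C(21,6)=54264, C(21,7)=116280, C(21,8)=203490
Sum=401929


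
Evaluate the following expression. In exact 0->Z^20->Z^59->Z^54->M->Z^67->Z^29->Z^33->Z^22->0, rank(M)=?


Alt sum=0:
(-1)^0*20 + (-1)^1*59 + (-1)^2*54 + (-1)^3*? + (-1)^4*67 + (-1)^5*29 + (-1)^6*33 + (-1)^7*22=0
rank(M)=64


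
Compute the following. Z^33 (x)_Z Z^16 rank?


rank(M(x)N) = rank(M)*rank(N)
33*16 = 528


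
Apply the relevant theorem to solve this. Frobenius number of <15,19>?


gcd(15,19)=1 => F=ab-a-b=15*19-15-19=285-34=251


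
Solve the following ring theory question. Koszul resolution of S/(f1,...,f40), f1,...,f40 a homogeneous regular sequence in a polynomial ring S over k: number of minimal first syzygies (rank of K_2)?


Regular sequence => Koszul complex is the minimal free resolution.
Syz_1 minimally generated by Koszul relations f_i*e_j - f_j*e_i (i<j): mu(Syz_1) = beta_2 = C(m,2) = m(m-1)/2
m=40
40*39/2 = 780


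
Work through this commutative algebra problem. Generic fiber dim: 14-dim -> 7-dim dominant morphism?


dim(fiber)=dim(X)-dim(Y)=14-7=7


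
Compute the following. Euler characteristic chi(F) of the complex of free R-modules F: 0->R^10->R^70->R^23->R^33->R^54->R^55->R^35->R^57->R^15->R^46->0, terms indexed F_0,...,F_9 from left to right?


chi = sum (-1)^i * rank:
(-1)^0*10=10
(-1)^1*70=-70
(-1)^2*23=23
(-1)^3*33=-33
(-1)^4*54=54
(-1)^5*55=-55
(-1)^6*35=35
(-1)^7*57=-57
(-1)^8*15=15
(-1)^9*46=-46
chi=-124


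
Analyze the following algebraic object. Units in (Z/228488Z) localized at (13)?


Local ring = Z/28561Z.
phi(28561) = 13^3*(13-1) = 26364


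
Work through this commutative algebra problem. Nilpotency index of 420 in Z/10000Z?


420^k mod 10000:
k=1: 420
k=2: 6400
k=3: 8000
k=4: 0
First zero at k = 4


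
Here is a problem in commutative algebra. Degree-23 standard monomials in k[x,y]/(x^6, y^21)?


k[x,y], I = (x^6, y^21), d = 23
Need i < 6 and d-i < 21.
Range: 3 <= i <= 5.
H(23) = 3


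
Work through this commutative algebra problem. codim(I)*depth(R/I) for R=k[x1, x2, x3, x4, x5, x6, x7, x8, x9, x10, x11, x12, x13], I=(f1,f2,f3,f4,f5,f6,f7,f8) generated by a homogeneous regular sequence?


codim=8, depth=dim(R/I)=13-8=5
Product=8*5=40


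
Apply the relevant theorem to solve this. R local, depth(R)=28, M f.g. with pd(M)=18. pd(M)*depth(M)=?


pd+depth=28
depth=28-18=10
pd*depth=18*10=180


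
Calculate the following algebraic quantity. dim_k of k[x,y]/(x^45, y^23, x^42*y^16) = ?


k[x,y]/I, I = (x^45, y^23, x^42*y^16)
Rect: 45x23=1035. Corner: (45-42)x(23-16)=21.
dim = 1035-21 = 1014


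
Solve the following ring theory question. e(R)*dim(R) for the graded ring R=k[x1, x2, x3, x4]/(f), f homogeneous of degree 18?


e(R)=deg(f)=18, dim(R)=4-1=3
e*dim=18*3=54


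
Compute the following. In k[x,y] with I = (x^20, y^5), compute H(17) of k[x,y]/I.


k[x,y], I = (x^20, y^5), d = 17
Need i < 20 and d-i < 5.
Range: 13 <= i <= 17.
H(17) = 5


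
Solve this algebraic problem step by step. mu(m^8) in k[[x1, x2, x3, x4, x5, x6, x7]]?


C(n+d-1,d)=C(14,8)=3003


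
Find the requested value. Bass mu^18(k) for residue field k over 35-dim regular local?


C(n,i)=C(35,18)=4537567650


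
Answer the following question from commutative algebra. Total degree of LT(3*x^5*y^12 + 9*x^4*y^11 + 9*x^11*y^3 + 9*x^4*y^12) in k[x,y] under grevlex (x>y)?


LT: 3*x^5*y^12
deg_x=5, deg_y=12
Total=5+12=17


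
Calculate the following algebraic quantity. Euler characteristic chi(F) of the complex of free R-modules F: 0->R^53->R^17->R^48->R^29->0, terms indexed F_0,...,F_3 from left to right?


chi = sum (-1)^i * rank:
(-1)^0*53=53
(-1)^1*17=-17
(-1)^2*48=48
(-1)^3*29=-29
chi=55


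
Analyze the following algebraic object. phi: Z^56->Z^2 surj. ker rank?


rank(ker) = 56-2 = 54


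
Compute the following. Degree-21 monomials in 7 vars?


C(d+n-1,n-1)=C(27,6)=296010


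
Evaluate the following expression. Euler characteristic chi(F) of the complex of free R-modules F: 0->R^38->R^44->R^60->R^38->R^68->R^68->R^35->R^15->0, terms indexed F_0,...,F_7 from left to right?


chi = sum (-1)^i * rank:
(-1)^0*38=38
(-1)^1*44=-44
(-1)^2*60=60
(-1)^3*38=-38
(-1)^4*68=68
(-1)^5*68=-68
(-1)^6*35=35
(-1)^7*15=-15
chi=36


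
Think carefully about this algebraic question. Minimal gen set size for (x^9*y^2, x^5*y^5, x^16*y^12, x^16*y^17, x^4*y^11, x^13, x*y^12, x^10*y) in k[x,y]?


Remove redundant (divisible by others).
x^16*y^12 redundant.
x^16*y^17 redundant.
Min: x^13, x^10*y, x^9*y^2, x^5*y^5, x^4*y^11, x*y^12
Count=6


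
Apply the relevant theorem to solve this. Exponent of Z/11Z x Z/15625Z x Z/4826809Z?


Exponent = lcm of the cyclic orders; pairwise coprime => product.
11^1*5^6*13^6=11*15625*4826809=829607796875


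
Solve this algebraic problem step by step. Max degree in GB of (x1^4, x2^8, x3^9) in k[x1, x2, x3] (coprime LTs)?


Pure powers, coprime LTs => already GB.
Degrees: 4, 8, 9
Max=9


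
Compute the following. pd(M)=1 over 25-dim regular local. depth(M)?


pd+depth=depth(R)=25
depth=25-1=24


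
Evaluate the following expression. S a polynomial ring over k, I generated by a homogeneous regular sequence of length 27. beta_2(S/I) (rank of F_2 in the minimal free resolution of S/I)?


Regular sequence => Koszul complex is the minimal free resolution.
Syz_1 minimally generated by Koszul relations f_i*e_j - f_j*e_i (i<j): mu(Syz_1) = beta_2 = C(m,2) = m(m-1)/2
m=27
27*26/2 = 351


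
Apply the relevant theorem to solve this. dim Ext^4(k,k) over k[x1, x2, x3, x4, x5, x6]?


C(n,i)=C(6,4)=15


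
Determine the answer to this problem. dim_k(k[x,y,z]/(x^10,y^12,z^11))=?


Basis: x^iy^jz^k, i<10,j<12,k<11
10*12*11=1320


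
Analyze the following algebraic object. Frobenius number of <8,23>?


gcd(8,23)=1 => F=ab-a-b=8*23-8-23=184-31=153


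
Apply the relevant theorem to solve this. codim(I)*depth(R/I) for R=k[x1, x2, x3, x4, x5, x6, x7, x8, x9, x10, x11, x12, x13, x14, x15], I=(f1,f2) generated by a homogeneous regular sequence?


codim=2, depth=dim(R/I)=15-2=13
Product=2*13=26


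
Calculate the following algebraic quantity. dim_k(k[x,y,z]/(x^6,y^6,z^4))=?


Basis: x^iy^jz^k, i<6,j<6,k<4
6*6*4=144


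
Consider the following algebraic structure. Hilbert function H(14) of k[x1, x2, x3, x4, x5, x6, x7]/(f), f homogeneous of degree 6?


C(20,6)-C(14,6)=38760-3003=35757


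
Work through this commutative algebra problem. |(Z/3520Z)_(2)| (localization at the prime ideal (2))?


2-primary part: 3520=2^6*55
Size=2^6=64


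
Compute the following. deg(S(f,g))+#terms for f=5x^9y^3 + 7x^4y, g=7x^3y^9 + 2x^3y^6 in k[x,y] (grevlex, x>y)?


LT(f)=5x^9y^3, LT(g)=7x^3y^9
lcm(LM)=x^9y^9
S(f,g) (scaled by 35 to clear denominators) = 7y^6*f - 5x^6*g = -10x^9y^6 + 49x^4y^7
2 terms, deg 15.
15+2=17


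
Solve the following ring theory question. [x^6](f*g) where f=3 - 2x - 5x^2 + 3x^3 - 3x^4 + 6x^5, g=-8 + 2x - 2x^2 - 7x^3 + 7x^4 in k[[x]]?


[x^6] = sum a_i*b_j, i+j=6
  -5*7=-35
  3*-7=-21
  -3*-2=6
  6*2=12
Sum=-38


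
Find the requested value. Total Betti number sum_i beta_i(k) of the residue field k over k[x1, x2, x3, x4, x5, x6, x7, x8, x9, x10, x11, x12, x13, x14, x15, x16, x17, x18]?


Koszul resolution: beta_i(k)=C(n,i), n=18
sum_i C(18,i) = 2^18 = 262144


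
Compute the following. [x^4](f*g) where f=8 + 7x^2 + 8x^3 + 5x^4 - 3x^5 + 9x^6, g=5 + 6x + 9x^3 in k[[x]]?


[x^4] = sum a_i*b_j, i+j=4
  8*6=48
  5*5=25
Sum=73


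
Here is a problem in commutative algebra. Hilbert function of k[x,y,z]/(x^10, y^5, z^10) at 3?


Need i<10, j<5, k<10 with i+j+k=3.
For each i, j ranges over max(0,3-i-9)..min(4,3-i):
  i=0: j in [0,3] -> 4
  i=1: j in [0,2] -> 3
  i=2: j in [0,1] -> 2
  i=3: j in [0,0] -> 1
H(3) = 4+3+2+1 = 10


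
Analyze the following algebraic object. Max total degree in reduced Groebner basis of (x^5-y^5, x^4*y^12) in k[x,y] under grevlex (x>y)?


LT(f1)=x^5, LT(f2)=x^4y^12, lcm=x^5y^12
S(f1,f2) = y^12*f1 - x^1*f2 = -y^17
Reduced GB = {f1, f2, y^17}; degrees 5, 16, 17
Max = 17


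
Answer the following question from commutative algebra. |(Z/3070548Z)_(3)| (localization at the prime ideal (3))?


3-primary part: 3070548=3^10*52
Size=3^10=59049


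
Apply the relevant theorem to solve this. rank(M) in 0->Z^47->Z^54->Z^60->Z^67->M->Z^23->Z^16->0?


Alt sum=0:
(-1)^0*47 + (-1)^1*54 + (-1)^2*60 + (-1)^3*67 + (-1)^4*? + (-1)^5*23 + (-1)^6*16=0
rank(M)=21


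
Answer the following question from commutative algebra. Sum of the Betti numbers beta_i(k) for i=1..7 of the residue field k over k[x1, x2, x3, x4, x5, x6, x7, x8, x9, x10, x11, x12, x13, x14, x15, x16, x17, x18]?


Koszul resolution: beta_i(k)=C(n,i), n=18
C(18,1)=18, C(18,2)=153, C(18,3)=816, C(18,4)=3060, C(18,5)=8568, C(18,6)=18564, C(18,7)=31824
Sum=63003


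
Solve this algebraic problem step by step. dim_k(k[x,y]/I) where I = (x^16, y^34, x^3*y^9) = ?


k[x,y]/I, I = (x^16, y^34, x^3*y^9)
Rect: 16x34=544. Corner: (16-3)x(34-9)=325.
dim = 544-325 = 219


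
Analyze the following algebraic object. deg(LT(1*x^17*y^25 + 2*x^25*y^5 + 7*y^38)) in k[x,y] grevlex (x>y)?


LT: 1*x^17*y^25
deg_x=17, deg_y=25
Total=17+25=42


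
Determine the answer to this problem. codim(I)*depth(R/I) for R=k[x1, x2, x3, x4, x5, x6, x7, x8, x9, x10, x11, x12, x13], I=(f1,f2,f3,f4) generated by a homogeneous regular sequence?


codim=4, depth=dim(R/I)=13-4=9
Product=4*9=36


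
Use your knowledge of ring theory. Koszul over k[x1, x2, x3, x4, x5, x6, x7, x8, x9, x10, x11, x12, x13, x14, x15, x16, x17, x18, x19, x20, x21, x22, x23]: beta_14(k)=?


C(n,i)=C(23,14)=817190


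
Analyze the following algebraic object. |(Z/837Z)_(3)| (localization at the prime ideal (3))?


3-primary part: 837=3^3*31
Size=3^3=27


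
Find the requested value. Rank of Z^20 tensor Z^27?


rank(M(x)N) = rank(M)*rank(N)
20*27 = 540


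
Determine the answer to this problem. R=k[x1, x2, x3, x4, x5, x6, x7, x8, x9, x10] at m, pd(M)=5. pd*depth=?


pd+depth=10
depth=10-5=5
pd*depth=5*5=25


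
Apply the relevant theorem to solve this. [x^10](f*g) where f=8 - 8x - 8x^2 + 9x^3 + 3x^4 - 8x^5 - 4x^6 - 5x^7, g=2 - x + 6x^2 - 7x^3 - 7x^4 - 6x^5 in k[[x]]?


[x^10] = sum a_i*b_j, i+j=10
  -8*-6=48
  -4*-7=28
  -5*-7=35
Sum=111


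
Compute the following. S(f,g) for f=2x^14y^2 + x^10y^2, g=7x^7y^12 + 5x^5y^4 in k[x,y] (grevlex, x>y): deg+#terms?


LT(f)=2x^14y^2, LT(g)=7x^7y^12
lcm(LM)=x^14y^12
S(f,g) (scaled by 14 to clear denominators) = 7y^10*f - 2x^7*g = 7x^10y^12 - 10x^12y^4
2 terms, deg 22.
22+2=24


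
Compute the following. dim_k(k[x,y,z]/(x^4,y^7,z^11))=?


Basis: x^iy^jz^k, i<4,j<7,k<11
4*7*11=308


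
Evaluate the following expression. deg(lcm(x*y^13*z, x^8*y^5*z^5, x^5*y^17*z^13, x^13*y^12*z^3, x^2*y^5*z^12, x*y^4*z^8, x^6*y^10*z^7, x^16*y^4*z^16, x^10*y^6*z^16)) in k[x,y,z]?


lcm = componentwise max:
x: max(1,8,5,13,2,1,6,16,10)=16
y: max(13,5,17,12,5,4,10,4,6)=17
z: max(1,5,13,3,12,8,7,16,16)=16
Total=16+17+16=49


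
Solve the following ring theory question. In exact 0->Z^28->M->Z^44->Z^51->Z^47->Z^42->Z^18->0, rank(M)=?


Alt sum=0:
(-1)^0*28 + (-1)^1*? + (-1)^2*44 + (-1)^3*51 + (-1)^4*47 + (-1)^5*42 + (-1)^6*18=0
rank(M)=44


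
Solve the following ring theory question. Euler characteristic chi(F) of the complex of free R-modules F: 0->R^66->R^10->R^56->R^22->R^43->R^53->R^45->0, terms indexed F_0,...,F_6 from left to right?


chi = sum (-1)^i * rank:
(-1)^0*66=66
(-1)^1*10=-10
(-1)^2*56=56
(-1)^3*22=-22
(-1)^4*43=43
(-1)^5*53=-53
(-1)^6*45=45
chi=125


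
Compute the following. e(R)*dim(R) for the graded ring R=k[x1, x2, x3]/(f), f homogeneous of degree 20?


e(R)=deg(f)=20, dim(R)=3-1=2
e*dim=20*2=40


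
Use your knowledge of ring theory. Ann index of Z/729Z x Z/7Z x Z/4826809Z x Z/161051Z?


Exponent = lcm of the cyclic orders; pairwise coprime => product.
3^6*7^1*13^6*11^5=729*7*4826809*161051=3966880410169677


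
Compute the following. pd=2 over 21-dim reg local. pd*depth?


pd+depth=21
depth=21-2=19
pd*depth=2*19=38


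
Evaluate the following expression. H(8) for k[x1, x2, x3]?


C(d+n-1,n-1)=C(10,2)=45


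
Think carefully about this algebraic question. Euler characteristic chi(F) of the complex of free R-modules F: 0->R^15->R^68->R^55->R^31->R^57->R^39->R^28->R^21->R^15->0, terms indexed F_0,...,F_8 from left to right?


chi = sum (-1)^i * rank:
(-1)^0*15=15
(-1)^1*68=-68
(-1)^2*55=55
(-1)^3*31=-31
(-1)^4*57=57
(-1)^5*39=-39
(-1)^6*28=28
(-1)^7*21=-21
(-1)^8*15=15
chi=11


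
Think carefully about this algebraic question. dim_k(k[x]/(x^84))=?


Basis: 1,x,...,x^83
dim=84


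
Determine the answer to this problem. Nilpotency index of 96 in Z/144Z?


96^k mod 144:
k=1: 96
k=2: 0
First zero at k = 2


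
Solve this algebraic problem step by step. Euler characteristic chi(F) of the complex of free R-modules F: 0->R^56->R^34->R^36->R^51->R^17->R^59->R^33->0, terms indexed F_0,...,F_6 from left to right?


chi = sum (-1)^i * rank:
(-1)^0*56=56
(-1)^1*34=-34
(-1)^2*36=36
(-1)^3*51=-51
(-1)^4*17=17
(-1)^5*59=-59
(-1)^6*33=33
chi=-2


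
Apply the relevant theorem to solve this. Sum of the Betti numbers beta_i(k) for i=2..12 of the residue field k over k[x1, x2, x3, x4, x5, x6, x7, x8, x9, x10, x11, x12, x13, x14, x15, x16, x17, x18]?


Koszul resolution: beta_i(k)=C(n,i), n=18
C(18,2)=153, C(18,3)=816, C(18,4)=3060, C(18,5)=8568, C(18,6)=18564, C(18,7)=31824, C(18,8)=43758, C(18,9)=48620, C(18,10)=43758, C(18,11)=31824, C(18,12)=18564
Sum=249509


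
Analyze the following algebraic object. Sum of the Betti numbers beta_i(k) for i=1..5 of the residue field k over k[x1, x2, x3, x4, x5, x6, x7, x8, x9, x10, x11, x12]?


Koszul resolution: beta_i(k)=C(n,i), n=12
C(12,1)=12, C(12,2)=66, C(12,3)=220, C(12,4)=495, C(12,5)=792
Sum=1585


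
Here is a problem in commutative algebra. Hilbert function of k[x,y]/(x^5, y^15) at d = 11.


k[x,y], I = (x^5, y^15), d = 11
Need i < 5 and d-i < 15.
Range: 0 <= i <= 4.
H(11) = 5


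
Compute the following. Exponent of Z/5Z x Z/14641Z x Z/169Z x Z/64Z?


Exponent = lcm of the cyclic orders; pairwise coprime => product.
5^1*11^4*13^2*2^6=5*14641*169*64=791785280


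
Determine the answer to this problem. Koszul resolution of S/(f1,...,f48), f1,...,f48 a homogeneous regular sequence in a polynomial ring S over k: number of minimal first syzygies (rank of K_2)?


Regular sequence => Koszul complex is the minimal free resolution.
Syz_1 minimally generated by Koszul relations f_i*e_j - f_j*e_i (i<j): mu(Syz_1) = beta_2 = C(m,2) = m(m-1)/2
m=48
48*47/2 = 1128


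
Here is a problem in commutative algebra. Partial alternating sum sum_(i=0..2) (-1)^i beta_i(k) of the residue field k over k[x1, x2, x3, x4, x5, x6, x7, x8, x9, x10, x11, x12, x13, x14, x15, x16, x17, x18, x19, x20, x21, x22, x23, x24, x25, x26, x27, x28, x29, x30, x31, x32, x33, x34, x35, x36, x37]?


Koszul resolution: beta_i(k)=C(n,i), n=37
sum_(i=0..p) (-1)^i C(n,i) = (-1)^p C(n-1,p)
(-1)^2*C(36,2) = (-1)^2*630 = 630


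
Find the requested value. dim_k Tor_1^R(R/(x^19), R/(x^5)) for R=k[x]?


Tor_1(R/I,R/J)=(I cap J)/IJ=(x^19)/(x^24)
dim=24-19=min(19,5)=5


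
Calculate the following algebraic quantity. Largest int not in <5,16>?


gcd(5,16)=1 => F=ab-a-b=5*16-5-16=80-21=59


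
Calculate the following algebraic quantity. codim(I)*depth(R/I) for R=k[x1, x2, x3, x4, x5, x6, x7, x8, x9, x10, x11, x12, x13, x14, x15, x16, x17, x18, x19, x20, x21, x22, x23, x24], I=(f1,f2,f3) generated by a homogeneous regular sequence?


codim=3, depth=dim(R/I)=24-3=21
Product=3*21=63


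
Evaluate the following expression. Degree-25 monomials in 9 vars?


C(d+n-1,n-1)=C(33,8)=13884156


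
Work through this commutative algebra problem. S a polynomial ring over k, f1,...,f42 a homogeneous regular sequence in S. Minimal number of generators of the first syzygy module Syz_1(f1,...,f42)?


Regular sequence => Koszul complex is the minimal free resolution.
Syz_1 minimally generated by Koszul relations f_i*e_j - f_j*e_i (i<j): mu(Syz_1) = beta_2 = C(m,2) = m(m-1)/2
m=42
42*41/2 = 861


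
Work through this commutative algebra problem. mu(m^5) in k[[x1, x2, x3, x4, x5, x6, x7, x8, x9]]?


C(n+d-1,d)=C(13,5)=1287


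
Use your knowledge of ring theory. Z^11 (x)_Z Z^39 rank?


rank(M(x)N) = rank(M)*rank(N)
11*39 = 429


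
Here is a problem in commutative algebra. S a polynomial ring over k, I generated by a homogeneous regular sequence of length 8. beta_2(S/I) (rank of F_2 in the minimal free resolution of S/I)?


Regular sequence => Koszul complex is the minimal free resolution.
Syz_1 minimally generated by Koszul relations f_i*e_j - f_j*e_i (i<j): mu(Syz_1) = beta_2 = C(m,2) = m(m-1)/2
m=8
8*7/2 = 28


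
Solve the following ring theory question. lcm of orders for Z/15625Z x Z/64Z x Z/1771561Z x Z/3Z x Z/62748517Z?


Exponent = lcm of the cyclic orders; pairwise coprime => product.
5^6*2^6*11^6*3^1*13^7=15625*64*1771561*3*62748517=333488476575111000000


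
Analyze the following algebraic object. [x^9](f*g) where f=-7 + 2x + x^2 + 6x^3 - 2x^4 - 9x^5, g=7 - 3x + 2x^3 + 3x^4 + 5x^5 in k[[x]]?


[x^9] = sum a_i*b_j, i+j=9
  -2*5=-10
  -9*3=-27
Sum=-37


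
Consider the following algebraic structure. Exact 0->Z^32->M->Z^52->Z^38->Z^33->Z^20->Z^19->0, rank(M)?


Alt sum=0:
(-1)^0*32 + (-1)^1*? + (-1)^2*52 + (-1)^3*38 + (-1)^4*33 + (-1)^5*20 + (-1)^6*19=0
rank(M)=78


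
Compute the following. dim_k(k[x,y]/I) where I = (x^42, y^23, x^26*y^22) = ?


k[x,y]/I, I = (x^42, y^23, x^26*y^22)
Rect: 42x23=966. Corner: (42-26)x(23-22)=16.
dim = 966-16 = 950


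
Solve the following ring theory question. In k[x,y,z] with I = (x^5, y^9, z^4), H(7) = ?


Need i<5, j<9, k<4 with i+j+k=7.
For each i, j ranges over max(0,7-i-3)..min(8,7-i):
  i=0: j in [4,7] -> 4
  i=1: j in [3,6] -> 4
  i=2: j in [2,5] -> 4
  i=3: j in [1,4] -> 4
  i=4: j in [0,3] -> 4
H(7) = 4+4+4+4+4 = 20


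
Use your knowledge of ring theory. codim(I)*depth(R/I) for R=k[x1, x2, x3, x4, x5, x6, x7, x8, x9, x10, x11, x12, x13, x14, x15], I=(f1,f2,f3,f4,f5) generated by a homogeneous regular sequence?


codim=5, depth=dim(R/I)=15-5=10
Product=5*10=50


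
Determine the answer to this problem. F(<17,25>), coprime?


gcd(17,25)=1 => F=ab-a-b=17*25-17-25=425-42=383


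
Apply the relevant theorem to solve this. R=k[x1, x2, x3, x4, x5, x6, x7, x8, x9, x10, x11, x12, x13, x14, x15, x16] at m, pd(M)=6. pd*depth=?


pd+depth=16
depth=16-6=10
pd*depth=6*10=60


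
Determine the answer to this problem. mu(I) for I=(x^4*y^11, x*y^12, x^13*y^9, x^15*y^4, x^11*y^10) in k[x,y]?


Remove redundant (divisible by others).
Min: x^15*y^4, x^13*y^9, x^11*y^10, x^4*y^11, x*y^12
Count=5


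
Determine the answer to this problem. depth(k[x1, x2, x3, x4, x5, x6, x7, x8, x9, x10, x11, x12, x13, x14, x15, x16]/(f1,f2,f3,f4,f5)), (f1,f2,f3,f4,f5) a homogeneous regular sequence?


depth(R)=16
depth(R/I)=16-5=11


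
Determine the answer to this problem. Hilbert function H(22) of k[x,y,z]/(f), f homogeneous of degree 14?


C(24,2)-C(10,2)=276-45=231


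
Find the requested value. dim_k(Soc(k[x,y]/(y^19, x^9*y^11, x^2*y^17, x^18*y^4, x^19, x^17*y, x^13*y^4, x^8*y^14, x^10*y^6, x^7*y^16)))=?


Socle = ann(m) = span of standard monomials u with x*u, y*u in I (staircase corners).
Redundant generators: x^18*y^4
Minimal generators: x^19, x^17*y, x^13*y^4, x^10*y^6, x^9*y^11, x^8*y^14, x^7*y^16, x^2*y^17, y^19
Corners: xy^18, x^6y^16, x^7y^15, x^8y^13, x^9y^10, x^12y^5, x^16y^3, x^18
Socle dim=8


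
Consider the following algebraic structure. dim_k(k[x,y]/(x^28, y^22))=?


Basis: x^i*y^j, i<28, j<22
28*22=616


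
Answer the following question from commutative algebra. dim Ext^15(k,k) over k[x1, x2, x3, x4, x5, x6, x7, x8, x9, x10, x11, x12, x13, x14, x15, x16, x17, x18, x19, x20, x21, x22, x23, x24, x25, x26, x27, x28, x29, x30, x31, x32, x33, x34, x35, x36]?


C(n,i)=C(36,15)=5567902560


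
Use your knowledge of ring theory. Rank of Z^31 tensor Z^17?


rank(M(x)N) = rank(M)*rank(N)
31*17 = 527


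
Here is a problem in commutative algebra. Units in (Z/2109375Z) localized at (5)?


Local ring = Z/78125Z.
phi(78125) = 5^6*(5-1) = 62500


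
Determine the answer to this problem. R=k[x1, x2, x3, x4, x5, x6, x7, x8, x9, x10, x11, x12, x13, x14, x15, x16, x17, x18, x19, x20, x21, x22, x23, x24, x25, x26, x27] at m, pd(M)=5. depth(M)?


pd+depth=depth(R)=27
depth=27-5=22


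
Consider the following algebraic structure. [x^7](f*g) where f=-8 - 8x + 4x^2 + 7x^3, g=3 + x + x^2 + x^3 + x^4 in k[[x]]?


[x^7] = sum a_i*b_j, i+j=7
  7*1=7
Sum=7


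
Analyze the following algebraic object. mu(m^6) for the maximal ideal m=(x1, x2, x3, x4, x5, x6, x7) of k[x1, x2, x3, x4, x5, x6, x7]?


Graded Nakayama: mu(m^d) = dim_k (m^d/m^(d+1)) = #degree-6 monomials in 7 vars
C(n+d-1,d)=C(12,6)=924


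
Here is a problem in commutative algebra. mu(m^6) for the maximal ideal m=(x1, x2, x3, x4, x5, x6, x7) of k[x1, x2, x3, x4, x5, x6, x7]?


Graded Nakayama: mu(m^d) = dim_k (m^d/m^(d+1)) = #degree-6 monomials in 7 vars
C(n+d-1,d)=C(12,6)=924


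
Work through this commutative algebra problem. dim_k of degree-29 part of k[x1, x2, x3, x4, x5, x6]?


C(d+n-1,n-1)=C(34,5)=278256


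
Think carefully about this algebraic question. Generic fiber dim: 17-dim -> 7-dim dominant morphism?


dim(fiber)=dim(X)-dim(Y)=17-7=10


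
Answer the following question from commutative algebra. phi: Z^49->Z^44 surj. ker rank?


rank(ker) = 49-44 = 5


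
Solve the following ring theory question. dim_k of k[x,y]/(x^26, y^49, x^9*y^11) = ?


k[x,y]/I, I = (x^26, y^49, x^9*y^11)
Rect: 26x49=1274. Corner: (26-9)x(49-11)=646.
dim = 1274-646 = 628


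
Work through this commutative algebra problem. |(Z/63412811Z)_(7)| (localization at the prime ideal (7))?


7-primary part: 63412811=7^8*11
Size=7^8=5764801


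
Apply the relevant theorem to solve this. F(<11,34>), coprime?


gcd(11,34)=1 => F=ab-a-b=11*34-11-34=374-45=329


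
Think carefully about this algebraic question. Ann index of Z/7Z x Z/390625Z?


Exponent = lcm of the cyclic orders; pairwise coprime => product.
7^1*5^8=7*390625=2734375


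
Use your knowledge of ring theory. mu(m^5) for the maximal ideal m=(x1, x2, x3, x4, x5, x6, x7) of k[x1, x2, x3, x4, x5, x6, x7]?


Graded Nakayama: mu(m^d) = dim_k (m^d/m^(d+1)) = #degree-5 monomials in 7 vars
C(n+d-1,d)=C(11,5)=462


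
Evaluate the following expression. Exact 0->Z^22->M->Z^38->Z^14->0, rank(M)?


Alt sum=0:
(-1)^0*22 + (-1)^1*? + (-1)^2*38 + (-1)^3*14=0
rank(M)=46


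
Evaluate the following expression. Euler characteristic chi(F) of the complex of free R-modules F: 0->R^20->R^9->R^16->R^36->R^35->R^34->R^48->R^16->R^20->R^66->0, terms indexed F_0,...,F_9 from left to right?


chi = sum (-1)^i * rank:
(-1)^0*20=20
(-1)^1*9=-9
(-1)^2*16=16
(-1)^3*36=-36
(-1)^4*35=35
(-1)^5*34=-34
(-1)^6*48=48
(-1)^7*16=-16
(-1)^8*20=20
(-1)^9*66=-66
chi=-22


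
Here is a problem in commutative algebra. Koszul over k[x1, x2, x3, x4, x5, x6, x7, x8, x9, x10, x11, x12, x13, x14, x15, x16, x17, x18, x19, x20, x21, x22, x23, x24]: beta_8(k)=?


C(n,i)=C(24,8)=735471


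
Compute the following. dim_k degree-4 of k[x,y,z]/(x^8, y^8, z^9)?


Need i<8, j<8, k<9 with i+j+k=4.
For each i, j ranges over max(0,4-i-8)..min(7,4-i):
  i=0: j in [0,4] -> 5
  i=1: j in [0,3] -> 4
  i=2: j in [0,2] -> 3
  i=3: j in [0,1] -> 2
  i=4: j in [0,0] -> 1
H(4) = 5+4+3+2+1 = 15


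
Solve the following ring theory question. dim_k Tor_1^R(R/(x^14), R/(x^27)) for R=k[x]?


Tor_1(R/I,R/J)=(I cap J)/IJ=(x^27)/(x^41)
dim=41-27=min(14,27)=14


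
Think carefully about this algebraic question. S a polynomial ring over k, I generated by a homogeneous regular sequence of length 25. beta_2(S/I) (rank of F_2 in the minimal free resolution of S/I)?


Regular sequence => Koszul complex is the minimal free resolution.
Syz_1 minimally generated by Koszul relations f_i*e_j - f_j*e_i (i<j): mu(Syz_1) = beta_2 = C(m,2) = m(m-1)/2
m=25
25*24/2 = 300


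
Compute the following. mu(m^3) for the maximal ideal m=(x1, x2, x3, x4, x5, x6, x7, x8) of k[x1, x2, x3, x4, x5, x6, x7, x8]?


Graded Nakayama: mu(m^d) = dim_k (m^d/m^(d+1)) = #degree-3 monomials in 8 vars
C(n+d-1,d)=C(10,3)=120


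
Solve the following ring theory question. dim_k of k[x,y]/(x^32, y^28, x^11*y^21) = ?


k[x,y]/I, I = (x^32, y^28, x^11*y^21)
Rect: 32x28=896. Corner: (32-11)x(28-21)=147.
dim = 896-147 = 749


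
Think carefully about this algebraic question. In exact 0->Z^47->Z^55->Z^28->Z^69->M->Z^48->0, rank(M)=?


Alt sum=0:
(-1)^0*47 + (-1)^1*55 + (-1)^2*28 + (-1)^3*69 + (-1)^4*? + (-1)^5*48=0
rank(M)=97
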